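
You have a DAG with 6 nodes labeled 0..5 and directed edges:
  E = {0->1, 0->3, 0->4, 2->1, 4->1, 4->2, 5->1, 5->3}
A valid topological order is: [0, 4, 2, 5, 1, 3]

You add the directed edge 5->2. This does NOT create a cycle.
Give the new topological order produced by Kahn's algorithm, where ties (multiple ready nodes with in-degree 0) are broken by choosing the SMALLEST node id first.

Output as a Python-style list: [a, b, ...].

Answer: [0, 4, 5, 2, 1, 3]

Derivation:
Old toposort: [0, 4, 2, 5, 1, 3]
Added edge: 5->2
Position of 5 (3) > position of 2 (2). Must reorder: 5 must now come before 2.
Run Kahn's algorithm (break ties by smallest node id):
  initial in-degrees: [0, 4, 2, 2, 1, 0]
  ready (indeg=0): [0, 5]
  pop 0: indeg[1]->3; indeg[3]->1; indeg[4]->0 | ready=[4, 5] | order so far=[0]
  pop 4: indeg[1]->2; indeg[2]->1 | ready=[5] | order so far=[0, 4]
  pop 5: indeg[1]->1; indeg[2]->0; indeg[3]->0 | ready=[2, 3] | order so far=[0, 4, 5]
  pop 2: indeg[1]->0 | ready=[1, 3] | order so far=[0, 4, 5, 2]
  pop 1: no out-edges | ready=[3] | order so far=[0, 4, 5, 2, 1]
  pop 3: no out-edges | ready=[] | order so far=[0, 4, 5, 2, 1, 3]
  Result: [0, 4, 5, 2, 1, 3]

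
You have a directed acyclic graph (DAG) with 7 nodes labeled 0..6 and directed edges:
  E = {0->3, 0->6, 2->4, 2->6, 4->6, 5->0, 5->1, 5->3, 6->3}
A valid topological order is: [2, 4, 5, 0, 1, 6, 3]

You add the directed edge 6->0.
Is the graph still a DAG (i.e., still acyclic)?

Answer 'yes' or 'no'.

Given toposort: [2, 4, 5, 0, 1, 6, 3]
Position of 6: index 5; position of 0: index 3
New edge 6->0: backward (u after v in old order)
Backward edge: old toposort is now invalid. Check if this creates a cycle.
Does 0 already reach 6? Reachable from 0: [0, 3, 6]. YES -> cycle!
Still a DAG? no

Answer: no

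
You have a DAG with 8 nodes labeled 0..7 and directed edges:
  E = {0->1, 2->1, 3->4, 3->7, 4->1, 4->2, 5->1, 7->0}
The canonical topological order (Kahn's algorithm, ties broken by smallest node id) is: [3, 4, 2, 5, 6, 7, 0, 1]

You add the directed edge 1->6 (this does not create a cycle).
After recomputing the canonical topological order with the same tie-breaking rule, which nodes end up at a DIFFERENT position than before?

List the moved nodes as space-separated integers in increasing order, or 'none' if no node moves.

Old toposort: [3, 4, 2, 5, 6, 7, 0, 1]
Added edge 1->6
Recompute Kahn (smallest-id tiebreak):
  initial in-degrees: [1, 4, 1, 0, 1, 0, 1, 1]
  ready (indeg=0): [3, 5]
  pop 3: indeg[4]->0; indeg[7]->0 | ready=[4, 5, 7] | order so far=[3]
  pop 4: indeg[1]->3; indeg[2]->0 | ready=[2, 5, 7] | order so far=[3, 4]
  pop 2: indeg[1]->2 | ready=[5, 7] | order so far=[3, 4, 2]
  pop 5: indeg[1]->1 | ready=[7] | order so far=[3, 4, 2, 5]
  pop 7: indeg[0]->0 | ready=[0] | order so far=[3, 4, 2, 5, 7]
  pop 0: indeg[1]->0 | ready=[1] | order so far=[3, 4, 2, 5, 7, 0]
  pop 1: indeg[6]->0 | ready=[6] | order so far=[3, 4, 2, 5, 7, 0, 1]
  pop 6: no out-edges | ready=[] | order so far=[3, 4, 2, 5, 7, 0, 1, 6]
New canonical toposort: [3, 4, 2, 5, 7, 0, 1, 6]
Compare positions:
  Node 0: index 6 -> 5 (moved)
  Node 1: index 7 -> 6 (moved)
  Node 2: index 2 -> 2 (same)
  Node 3: index 0 -> 0 (same)
  Node 4: index 1 -> 1 (same)
  Node 5: index 3 -> 3 (same)
  Node 6: index 4 -> 7 (moved)
  Node 7: index 5 -> 4 (moved)
Nodes that changed position: 0 1 6 7

Answer: 0 1 6 7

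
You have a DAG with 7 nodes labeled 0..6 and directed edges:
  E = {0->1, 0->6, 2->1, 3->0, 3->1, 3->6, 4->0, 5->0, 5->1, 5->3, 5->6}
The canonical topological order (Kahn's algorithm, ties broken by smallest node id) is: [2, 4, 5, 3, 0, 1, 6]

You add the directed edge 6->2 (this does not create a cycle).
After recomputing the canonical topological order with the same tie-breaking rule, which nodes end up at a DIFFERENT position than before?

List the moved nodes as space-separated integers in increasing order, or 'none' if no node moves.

Old toposort: [2, 4, 5, 3, 0, 1, 6]
Added edge 6->2
Recompute Kahn (smallest-id tiebreak):
  initial in-degrees: [3, 4, 1, 1, 0, 0, 3]
  ready (indeg=0): [4, 5]
  pop 4: indeg[0]->2 | ready=[5] | order so far=[4]
  pop 5: indeg[0]->1; indeg[1]->3; indeg[3]->0; indeg[6]->2 | ready=[3] | order so far=[4, 5]
  pop 3: indeg[0]->0; indeg[1]->2; indeg[6]->1 | ready=[0] | order so far=[4, 5, 3]
  pop 0: indeg[1]->1; indeg[6]->0 | ready=[6] | order so far=[4, 5, 3, 0]
  pop 6: indeg[2]->0 | ready=[2] | order so far=[4, 5, 3, 0, 6]
  pop 2: indeg[1]->0 | ready=[1] | order so far=[4, 5, 3, 0, 6, 2]
  pop 1: no out-edges | ready=[] | order so far=[4, 5, 3, 0, 6, 2, 1]
New canonical toposort: [4, 5, 3, 0, 6, 2, 1]
Compare positions:
  Node 0: index 4 -> 3 (moved)
  Node 1: index 5 -> 6 (moved)
  Node 2: index 0 -> 5 (moved)
  Node 3: index 3 -> 2 (moved)
  Node 4: index 1 -> 0 (moved)
  Node 5: index 2 -> 1 (moved)
  Node 6: index 6 -> 4 (moved)
Nodes that changed position: 0 1 2 3 4 5 6

Answer: 0 1 2 3 4 5 6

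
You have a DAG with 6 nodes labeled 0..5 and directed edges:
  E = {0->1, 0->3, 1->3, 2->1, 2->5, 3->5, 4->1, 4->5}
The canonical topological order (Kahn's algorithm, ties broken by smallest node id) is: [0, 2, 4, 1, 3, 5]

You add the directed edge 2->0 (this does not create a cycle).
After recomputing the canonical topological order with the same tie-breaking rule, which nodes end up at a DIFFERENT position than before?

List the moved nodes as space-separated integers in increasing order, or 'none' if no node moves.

Old toposort: [0, 2, 4, 1, 3, 5]
Added edge 2->0
Recompute Kahn (smallest-id tiebreak):
  initial in-degrees: [1, 3, 0, 2, 0, 3]
  ready (indeg=0): [2, 4]
  pop 2: indeg[0]->0; indeg[1]->2; indeg[5]->2 | ready=[0, 4] | order so far=[2]
  pop 0: indeg[1]->1; indeg[3]->1 | ready=[4] | order so far=[2, 0]
  pop 4: indeg[1]->0; indeg[5]->1 | ready=[1] | order so far=[2, 0, 4]
  pop 1: indeg[3]->0 | ready=[3] | order so far=[2, 0, 4, 1]
  pop 3: indeg[5]->0 | ready=[5] | order so far=[2, 0, 4, 1, 3]
  pop 5: no out-edges | ready=[] | order so far=[2, 0, 4, 1, 3, 5]
New canonical toposort: [2, 0, 4, 1, 3, 5]
Compare positions:
  Node 0: index 0 -> 1 (moved)
  Node 1: index 3 -> 3 (same)
  Node 2: index 1 -> 0 (moved)
  Node 3: index 4 -> 4 (same)
  Node 4: index 2 -> 2 (same)
  Node 5: index 5 -> 5 (same)
Nodes that changed position: 0 2

Answer: 0 2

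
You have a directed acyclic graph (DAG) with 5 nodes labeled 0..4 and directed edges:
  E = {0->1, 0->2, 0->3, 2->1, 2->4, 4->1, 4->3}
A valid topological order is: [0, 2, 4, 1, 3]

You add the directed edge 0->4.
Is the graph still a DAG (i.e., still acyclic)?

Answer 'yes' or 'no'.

Given toposort: [0, 2, 4, 1, 3]
Position of 0: index 0; position of 4: index 2
New edge 0->4: forward
Forward edge: respects the existing order. Still a DAG, same toposort still valid.
Still a DAG? yes

Answer: yes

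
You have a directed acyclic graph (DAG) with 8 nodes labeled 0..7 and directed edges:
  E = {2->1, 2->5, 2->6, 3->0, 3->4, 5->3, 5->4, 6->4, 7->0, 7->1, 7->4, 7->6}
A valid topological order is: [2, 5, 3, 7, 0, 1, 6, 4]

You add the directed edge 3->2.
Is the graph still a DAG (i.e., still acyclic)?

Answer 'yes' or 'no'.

Answer: no

Derivation:
Given toposort: [2, 5, 3, 7, 0, 1, 6, 4]
Position of 3: index 2; position of 2: index 0
New edge 3->2: backward (u after v in old order)
Backward edge: old toposort is now invalid. Check if this creates a cycle.
Does 2 already reach 3? Reachable from 2: [0, 1, 2, 3, 4, 5, 6]. YES -> cycle!
Still a DAG? no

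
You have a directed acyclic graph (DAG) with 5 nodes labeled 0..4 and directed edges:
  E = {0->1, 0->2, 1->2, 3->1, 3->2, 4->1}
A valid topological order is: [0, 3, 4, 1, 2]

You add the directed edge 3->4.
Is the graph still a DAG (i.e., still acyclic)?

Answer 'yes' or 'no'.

Answer: yes

Derivation:
Given toposort: [0, 3, 4, 1, 2]
Position of 3: index 1; position of 4: index 2
New edge 3->4: forward
Forward edge: respects the existing order. Still a DAG, same toposort still valid.
Still a DAG? yes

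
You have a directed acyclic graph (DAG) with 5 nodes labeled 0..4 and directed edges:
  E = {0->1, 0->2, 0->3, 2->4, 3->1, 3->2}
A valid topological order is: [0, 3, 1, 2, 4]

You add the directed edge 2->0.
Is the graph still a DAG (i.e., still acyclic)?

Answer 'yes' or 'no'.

Answer: no

Derivation:
Given toposort: [0, 3, 1, 2, 4]
Position of 2: index 3; position of 0: index 0
New edge 2->0: backward (u after v in old order)
Backward edge: old toposort is now invalid. Check if this creates a cycle.
Does 0 already reach 2? Reachable from 0: [0, 1, 2, 3, 4]. YES -> cycle!
Still a DAG? no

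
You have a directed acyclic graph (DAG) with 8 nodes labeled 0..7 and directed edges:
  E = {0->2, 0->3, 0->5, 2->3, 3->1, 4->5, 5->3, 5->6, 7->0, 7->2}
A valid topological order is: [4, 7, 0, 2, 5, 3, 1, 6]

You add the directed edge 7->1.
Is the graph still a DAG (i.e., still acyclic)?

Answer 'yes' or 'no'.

Answer: yes

Derivation:
Given toposort: [4, 7, 0, 2, 5, 3, 1, 6]
Position of 7: index 1; position of 1: index 6
New edge 7->1: forward
Forward edge: respects the existing order. Still a DAG, same toposort still valid.
Still a DAG? yes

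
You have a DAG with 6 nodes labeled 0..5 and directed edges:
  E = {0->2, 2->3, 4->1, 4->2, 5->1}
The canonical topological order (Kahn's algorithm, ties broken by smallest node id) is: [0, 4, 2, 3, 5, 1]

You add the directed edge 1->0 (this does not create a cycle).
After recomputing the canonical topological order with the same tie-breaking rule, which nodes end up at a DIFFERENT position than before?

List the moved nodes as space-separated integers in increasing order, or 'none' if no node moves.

Answer: 0 1 2 3 4 5

Derivation:
Old toposort: [0, 4, 2, 3, 5, 1]
Added edge 1->0
Recompute Kahn (smallest-id tiebreak):
  initial in-degrees: [1, 2, 2, 1, 0, 0]
  ready (indeg=0): [4, 5]
  pop 4: indeg[1]->1; indeg[2]->1 | ready=[5] | order so far=[4]
  pop 5: indeg[1]->0 | ready=[1] | order so far=[4, 5]
  pop 1: indeg[0]->0 | ready=[0] | order so far=[4, 5, 1]
  pop 0: indeg[2]->0 | ready=[2] | order so far=[4, 5, 1, 0]
  pop 2: indeg[3]->0 | ready=[3] | order so far=[4, 5, 1, 0, 2]
  pop 3: no out-edges | ready=[] | order so far=[4, 5, 1, 0, 2, 3]
New canonical toposort: [4, 5, 1, 0, 2, 3]
Compare positions:
  Node 0: index 0 -> 3 (moved)
  Node 1: index 5 -> 2 (moved)
  Node 2: index 2 -> 4 (moved)
  Node 3: index 3 -> 5 (moved)
  Node 4: index 1 -> 0 (moved)
  Node 5: index 4 -> 1 (moved)
Nodes that changed position: 0 1 2 3 4 5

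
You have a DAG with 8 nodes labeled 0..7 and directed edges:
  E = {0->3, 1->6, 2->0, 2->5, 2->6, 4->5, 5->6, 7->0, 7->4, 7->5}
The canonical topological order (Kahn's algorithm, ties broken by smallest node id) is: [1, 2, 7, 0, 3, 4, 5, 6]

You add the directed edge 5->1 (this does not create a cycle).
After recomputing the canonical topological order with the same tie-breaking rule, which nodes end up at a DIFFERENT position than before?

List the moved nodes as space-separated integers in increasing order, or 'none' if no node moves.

Answer: 0 1 2 3 4 5 7

Derivation:
Old toposort: [1, 2, 7, 0, 3, 4, 5, 6]
Added edge 5->1
Recompute Kahn (smallest-id tiebreak):
  initial in-degrees: [2, 1, 0, 1, 1, 3, 3, 0]
  ready (indeg=0): [2, 7]
  pop 2: indeg[0]->1; indeg[5]->2; indeg[6]->2 | ready=[7] | order so far=[2]
  pop 7: indeg[0]->0; indeg[4]->0; indeg[5]->1 | ready=[0, 4] | order so far=[2, 7]
  pop 0: indeg[3]->0 | ready=[3, 4] | order so far=[2, 7, 0]
  pop 3: no out-edges | ready=[4] | order so far=[2, 7, 0, 3]
  pop 4: indeg[5]->0 | ready=[5] | order so far=[2, 7, 0, 3, 4]
  pop 5: indeg[1]->0; indeg[6]->1 | ready=[1] | order so far=[2, 7, 0, 3, 4, 5]
  pop 1: indeg[6]->0 | ready=[6] | order so far=[2, 7, 0, 3, 4, 5, 1]
  pop 6: no out-edges | ready=[] | order so far=[2, 7, 0, 3, 4, 5, 1, 6]
New canonical toposort: [2, 7, 0, 3, 4, 5, 1, 6]
Compare positions:
  Node 0: index 3 -> 2 (moved)
  Node 1: index 0 -> 6 (moved)
  Node 2: index 1 -> 0 (moved)
  Node 3: index 4 -> 3 (moved)
  Node 4: index 5 -> 4 (moved)
  Node 5: index 6 -> 5 (moved)
  Node 6: index 7 -> 7 (same)
  Node 7: index 2 -> 1 (moved)
Nodes that changed position: 0 1 2 3 4 5 7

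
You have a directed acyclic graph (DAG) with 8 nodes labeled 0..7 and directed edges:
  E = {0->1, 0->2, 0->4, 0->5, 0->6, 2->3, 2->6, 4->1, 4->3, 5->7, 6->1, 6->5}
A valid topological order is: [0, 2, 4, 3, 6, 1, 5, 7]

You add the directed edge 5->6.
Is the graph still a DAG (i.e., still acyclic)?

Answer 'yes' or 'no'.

Answer: no

Derivation:
Given toposort: [0, 2, 4, 3, 6, 1, 5, 7]
Position of 5: index 6; position of 6: index 4
New edge 5->6: backward (u after v in old order)
Backward edge: old toposort is now invalid. Check if this creates a cycle.
Does 6 already reach 5? Reachable from 6: [1, 5, 6, 7]. YES -> cycle!
Still a DAG? no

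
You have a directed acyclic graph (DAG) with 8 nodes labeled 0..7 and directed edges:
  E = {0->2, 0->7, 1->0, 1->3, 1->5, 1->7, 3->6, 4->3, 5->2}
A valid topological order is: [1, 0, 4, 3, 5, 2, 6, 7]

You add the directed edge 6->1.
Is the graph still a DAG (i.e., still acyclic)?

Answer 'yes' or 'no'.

Given toposort: [1, 0, 4, 3, 5, 2, 6, 7]
Position of 6: index 6; position of 1: index 0
New edge 6->1: backward (u after v in old order)
Backward edge: old toposort is now invalid. Check if this creates a cycle.
Does 1 already reach 6? Reachable from 1: [0, 1, 2, 3, 5, 6, 7]. YES -> cycle!
Still a DAG? no

Answer: no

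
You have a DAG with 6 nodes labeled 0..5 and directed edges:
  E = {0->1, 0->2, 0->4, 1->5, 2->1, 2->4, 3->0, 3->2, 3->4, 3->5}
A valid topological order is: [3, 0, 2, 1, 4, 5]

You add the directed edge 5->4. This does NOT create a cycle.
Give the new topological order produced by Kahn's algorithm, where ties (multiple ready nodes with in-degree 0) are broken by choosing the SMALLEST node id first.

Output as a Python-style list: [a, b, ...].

Answer: [3, 0, 2, 1, 5, 4]

Derivation:
Old toposort: [3, 0, 2, 1, 4, 5]
Added edge: 5->4
Position of 5 (5) > position of 4 (4). Must reorder: 5 must now come before 4.
Run Kahn's algorithm (break ties by smallest node id):
  initial in-degrees: [1, 2, 2, 0, 4, 2]
  ready (indeg=0): [3]
  pop 3: indeg[0]->0; indeg[2]->1; indeg[4]->3; indeg[5]->1 | ready=[0] | order so far=[3]
  pop 0: indeg[1]->1; indeg[2]->0; indeg[4]->2 | ready=[2] | order so far=[3, 0]
  pop 2: indeg[1]->0; indeg[4]->1 | ready=[1] | order so far=[3, 0, 2]
  pop 1: indeg[5]->0 | ready=[5] | order so far=[3, 0, 2, 1]
  pop 5: indeg[4]->0 | ready=[4] | order so far=[3, 0, 2, 1, 5]
  pop 4: no out-edges | ready=[] | order so far=[3, 0, 2, 1, 5, 4]
  Result: [3, 0, 2, 1, 5, 4]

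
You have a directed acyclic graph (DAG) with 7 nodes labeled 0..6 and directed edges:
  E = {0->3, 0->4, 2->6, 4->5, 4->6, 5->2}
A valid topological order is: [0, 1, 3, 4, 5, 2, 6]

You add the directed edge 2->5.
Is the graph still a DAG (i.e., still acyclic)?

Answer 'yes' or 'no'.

Given toposort: [0, 1, 3, 4, 5, 2, 6]
Position of 2: index 5; position of 5: index 4
New edge 2->5: backward (u after v in old order)
Backward edge: old toposort is now invalid. Check if this creates a cycle.
Does 5 already reach 2? Reachable from 5: [2, 5, 6]. YES -> cycle!
Still a DAG? no

Answer: no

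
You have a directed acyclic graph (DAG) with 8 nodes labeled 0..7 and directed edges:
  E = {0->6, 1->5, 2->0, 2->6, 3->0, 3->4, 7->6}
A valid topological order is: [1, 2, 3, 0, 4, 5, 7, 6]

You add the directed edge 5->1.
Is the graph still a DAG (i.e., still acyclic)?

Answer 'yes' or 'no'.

Answer: no

Derivation:
Given toposort: [1, 2, 3, 0, 4, 5, 7, 6]
Position of 5: index 5; position of 1: index 0
New edge 5->1: backward (u after v in old order)
Backward edge: old toposort is now invalid. Check if this creates a cycle.
Does 1 already reach 5? Reachable from 1: [1, 5]. YES -> cycle!
Still a DAG? no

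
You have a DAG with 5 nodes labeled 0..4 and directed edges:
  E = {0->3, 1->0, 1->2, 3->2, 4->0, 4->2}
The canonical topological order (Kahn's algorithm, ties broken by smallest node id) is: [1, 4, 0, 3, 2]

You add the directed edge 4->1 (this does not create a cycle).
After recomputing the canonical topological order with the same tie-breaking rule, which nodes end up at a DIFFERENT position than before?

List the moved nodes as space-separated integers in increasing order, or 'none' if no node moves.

Old toposort: [1, 4, 0, 3, 2]
Added edge 4->1
Recompute Kahn (smallest-id tiebreak):
  initial in-degrees: [2, 1, 3, 1, 0]
  ready (indeg=0): [4]
  pop 4: indeg[0]->1; indeg[1]->0; indeg[2]->2 | ready=[1] | order so far=[4]
  pop 1: indeg[0]->0; indeg[2]->1 | ready=[0] | order so far=[4, 1]
  pop 0: indeg[3]->0 | ready=[3] | order so far=[4, 1, 0]
  pop 3: indeg[2]->0 | ready=[2] | order so far=[4, 1, 0, 3]
  pop 2: no out-edges | ready=[] | order so far=[4, 1, 0, 3, 2]
New canonical toposort: [4, 1, 0, 3, 2]
Compare positions:
  Node 0: index 2 -> 2 (same)
  Node 1: index 0 -> 1 (moved)
  Node 2: index 4 -> 4 (same)
  Node 3: index 3 -> 3 (same)
  Node 4: index 1 -> 0 (moved)
Nodes that changed position: 1 4

Answer: 1 4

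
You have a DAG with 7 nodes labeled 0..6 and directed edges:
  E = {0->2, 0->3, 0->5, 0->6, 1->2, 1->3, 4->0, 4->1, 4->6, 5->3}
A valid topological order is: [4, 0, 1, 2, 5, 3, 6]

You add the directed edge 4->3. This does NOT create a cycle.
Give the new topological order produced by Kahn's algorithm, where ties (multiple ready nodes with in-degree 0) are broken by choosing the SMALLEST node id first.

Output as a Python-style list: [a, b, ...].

Old toposort: [4, 0, 1, 2, 5, 3, 6]
Added edge: 4->3
Position of 4 (0) < position of 3 (5). Old order still valid.
Run Kahn's algorithm (break ties by smallest node id):
  initial in-degrees: [1, 1, 2, 4, 0, 1, 2]
  ready (indeg=0): [4]
  pop 4: indeg[0]->0; indeg[1]->0; indeg[3]->3; indeg[6]->1 | ready=[0, 1] | order so far=[4]
  pop 0: indeg[2]->1; indeg[3]->2; indeg[5]->0; indeg[6]->0 | ready=[1, 5, 6] | order so far=[4, 0]
  pop 1: indeg[2]->0; indeg[3]->1 | ready=[2, 5, 6] | order so far=[4, 0, 1]
  pop 2: no out-edges | ready=[5, 6] | order so far=[4, 0, 1, 2]
  pop 5: indeg[3]->0 | ready=[3, 6] | order so far=[4, 0, 1, 2, 5]
  pop 3: no out-edges | ready=[6] | order so far=[4, 0, 1, 2, 5, 3]
  pop 6: no out-edges | ready=[] | order so far=[4, 0, 1, 2, 5, 3, 6]
  Result: [4, 0, 1, 2, 5, 3, 6]

Answer: [4, 0, 1, 2, 5, 3, 6]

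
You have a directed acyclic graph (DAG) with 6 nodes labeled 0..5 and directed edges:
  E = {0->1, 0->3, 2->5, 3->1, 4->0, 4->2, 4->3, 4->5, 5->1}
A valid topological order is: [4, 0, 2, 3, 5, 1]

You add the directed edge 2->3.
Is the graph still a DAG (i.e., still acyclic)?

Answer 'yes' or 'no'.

Given toposort: [4, 0, 2, 3, 5, 1]
Position of 2: index 2; position of 3: index 3
New edge 2->3: forward
Forward edge: respects the existing order. Still a DAG, same toposort still valid.
Still a DAG? yes

Answer: yes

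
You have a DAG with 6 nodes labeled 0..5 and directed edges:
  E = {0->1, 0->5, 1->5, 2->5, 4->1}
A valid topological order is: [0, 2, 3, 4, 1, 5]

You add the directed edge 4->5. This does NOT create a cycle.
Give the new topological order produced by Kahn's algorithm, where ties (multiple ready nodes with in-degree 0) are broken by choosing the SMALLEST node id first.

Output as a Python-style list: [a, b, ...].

Old toposort: [0, 2, 3, 4, 1, 5]
Added edge: 4->5
Position of 4 (3) < position of 5 (5). Old order still valid.
Run Kahn's algorithm (break ties by smallest node id):
  initial in-degrees: [0, 2, 0, 0, 0, 4]
  ready (indeg=0): [0, 2, 3, 4]
  pop 0: indeg[1]->1; indeg[5]->3 | ready=[2, 3, 4] | order so far=[0]
  pop 2: indeg[5]->2 | ready=[3, 4] | order so far=[0, 2]
  pop 3: no out-edges | ready=[4] | order so far=[0, 2, 3]
  pop 4: indeg[1]->0; indeg[5]->1 | ready=[1] | order so far=[0, 2, 3, 4]
  pop 1: indeg[5]->0 | ready=[5] | order so far=[0, 2, 3, 4, 1]
  pop 5: no out-edges | ready=[] | order so far=[0, 2, 3, 4, 1, 5]
  Result: [0, 2, 3, 4, 1, 5]

Answer: [0, 2, 3, 4, 1, 5]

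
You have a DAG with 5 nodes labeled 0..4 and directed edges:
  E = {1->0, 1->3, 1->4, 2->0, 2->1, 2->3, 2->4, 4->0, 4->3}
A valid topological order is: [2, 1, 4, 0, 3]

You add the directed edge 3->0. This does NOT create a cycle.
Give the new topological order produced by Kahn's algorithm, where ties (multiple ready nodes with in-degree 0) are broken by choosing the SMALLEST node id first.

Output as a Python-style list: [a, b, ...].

Old toposort: [2, 1, 4, 0, 3]
Added edge: 3->0
Position of 3 (4) > position of 0 (3). Must reorder: 3 must now come before 0.
Run Kahn's algorithm (break ties by smallest node id):
  initial in-degrees: [4, 1, 0, 3, 2]
  ready (indeg=0): [2]
  pop 2: indeg[0]->3; indeg[1]->0; indeg[3]->2; indeg[4]->1 | ready=[1] | order so far=[2]
  pop 1: indeg[0]->2; indeg[3]->1; indeg[4]->0 | ready=[4] | order so far=[2, 1]
  pop 4: indeg[0]->1; indeg[3]->0 | ready=[3] | order so far=[2, 1, 4]
  pop 3: indeg[0]->0 | ready=[0] | order so far=[2, 1, 4, 3]
  pop 0: no out-edges | ready=[] | order so far=[2, 1, 4, 3, 0]
  Result: [2, 1, 4, 3, 0]

Answer: [2, 1, 4, 3, 0]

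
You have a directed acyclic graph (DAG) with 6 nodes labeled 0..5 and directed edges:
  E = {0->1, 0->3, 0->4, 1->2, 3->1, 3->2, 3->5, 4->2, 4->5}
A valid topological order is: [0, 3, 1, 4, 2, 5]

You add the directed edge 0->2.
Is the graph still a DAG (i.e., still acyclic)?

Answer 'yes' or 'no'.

Given toposort: [0, 3, 1, 4, 2, 5]
Position of 0: index 0; position of 2: index 4
New edge 0->2: forward
Forward edge: respects the existing order. Still a DAG, same toposort still valid.
Still a DAG? yes

Answer: yes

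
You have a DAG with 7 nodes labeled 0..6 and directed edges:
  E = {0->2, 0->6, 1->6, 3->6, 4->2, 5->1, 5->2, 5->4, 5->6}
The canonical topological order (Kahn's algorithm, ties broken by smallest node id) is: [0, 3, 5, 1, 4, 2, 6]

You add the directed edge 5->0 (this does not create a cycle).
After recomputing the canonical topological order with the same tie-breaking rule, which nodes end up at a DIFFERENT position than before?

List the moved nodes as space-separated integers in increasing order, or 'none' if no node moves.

Answer: 0 3 5

Derivation:
Old toposort: [0, 3, 5, 1, 4, 2, 6]
Added edge 5->0
Recompute Kahn (smallest-id tiebreak):
  initial in-degrees: [1, 1, 3, 0, 1, 0, 4]
  ready (indeg=0): [3, 5]
  pop 3: indeg[6]->3 | ready=[5] | order so far=[3]
  pop 5: indeg[0]->0; indeg[1]->0; indeg[2]->2; indeg[4]->0; indeg[6]->2 | ready=[0, 1, 4] | order so far=[3, 5]
  pop 0: indeg[2]->1; indeg[6]->1 | ready=[1, 4] | order so far=[3, 5, 0]
  pop 1: indeg[6]->0 | ready=[4, 6] | order so far=[3, 5, 0, 1]
  pop 4: indeg[2]->0 | ready=[2, 6] | order so far=[3, 5, 0, 1, 4]
  pop 2: no out-edges | ready=[6] | order so far=[3, 5, 0, 1, 4, 2]
  pop 6: no out-edges | ready=[] | order so far=[3, 5, 0, 1, 4, 2, 6]
New canonical toposort: [3, 5, 0, 1, 4, 2, 6]
Compare positions:
  Node 0: index 0 -> 2 (moved)
  Node 1: index 3 -> 3 (same)
  Node 2: index 5 -> 5 (same)
  Node 3: index 1 -> 0 (moved)
  Node 4: index 4 -> 4 (same)
  Node 5: index 2 -> 1 (moved)
  Node 6: index 6 -> 6 (same)
Nodes that changed position: 0 3 5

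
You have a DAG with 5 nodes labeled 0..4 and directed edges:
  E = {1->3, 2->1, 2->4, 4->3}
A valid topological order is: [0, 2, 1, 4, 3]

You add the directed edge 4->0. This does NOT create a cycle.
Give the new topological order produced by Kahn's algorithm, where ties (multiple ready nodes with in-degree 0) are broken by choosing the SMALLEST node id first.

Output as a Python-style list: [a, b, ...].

Answer: [2, 1, 4, 0, 3]

Derivation:
Old toposort: [0, 2, 1, 4, 3]
Added edge: 4->0
Position of 4 (3) > position of 0 (0). Must reorder: 4 must now come before 0.
Run Kahn's algorithm (break ties by smallest node id):
  initial in-degrees: [1, 1, 0, 2, 1]
  ready (indeg=0): [2]
  pop 2: indeg[1]->0; indeg[4]->0 | ready=[1, 4] | order so far=[2]
  pop 1: indeg[3]->1 | ready=[4] | order so far=[2, 1]
  pop 4: indeg[0]->0; indeg[3]->0 | ready=[0, 3] | order so far=[2, 1, 4]
  pop 0: no out-edges | ready=[3] | order so far=[2, 1, 4, 0]
  pop 3: no out-edges | ready=[] | order so far=[2, 1, 4, 0, 3]
  Result: [2, 1, 4, 0, 3]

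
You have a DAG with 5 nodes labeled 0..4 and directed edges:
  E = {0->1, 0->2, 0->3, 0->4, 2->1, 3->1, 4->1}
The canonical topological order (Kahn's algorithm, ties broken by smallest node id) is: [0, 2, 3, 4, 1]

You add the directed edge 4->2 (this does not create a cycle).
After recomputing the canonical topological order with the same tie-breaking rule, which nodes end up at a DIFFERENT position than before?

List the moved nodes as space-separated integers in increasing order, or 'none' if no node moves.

Answer: 2 3 4

Derivation:
Old toposort: [0, 2, 3, 4, 1]
Added edge 4->2
Recompute Kahn (smallest-id tiebreak):
  initial in-degrees: [0, 4, 2, 1, 1]
  ready (indeg=0): [0]
  pop 0: indeg[1]->3; indeg[2]->1; indeg[3]->0; indeg[4]->0 | ready=[3, 4] | order so far=[0]
  pop 3: indeg[1]->2 | ready=[4] | order so far=[0, 3]
  pop 4: indeg[1]->1; indeg[2]->0 | ready=[2] | order so far=[0, 3, 4]
  pop 2: indeg[1]->0 | ready=[1] | order so far=[0, 3, 4, 2]
  pop 1: no out-edges | ready=[] | order so far=[0, 3, 4, 2, 1]
New canonical toposort: [0, 3, 4, 2, 1]
Compare positions:
  Node 0: index 0 -> 0 (same)
  Node 1: index 4 -> 4 (same)
  Node 2: index 1 -> 3 (moved)
  Node 3: index 2 -> 1 (moved)
  Node 4: index 3 -> 2 (moved)
Nodes that changed position: 2 3 4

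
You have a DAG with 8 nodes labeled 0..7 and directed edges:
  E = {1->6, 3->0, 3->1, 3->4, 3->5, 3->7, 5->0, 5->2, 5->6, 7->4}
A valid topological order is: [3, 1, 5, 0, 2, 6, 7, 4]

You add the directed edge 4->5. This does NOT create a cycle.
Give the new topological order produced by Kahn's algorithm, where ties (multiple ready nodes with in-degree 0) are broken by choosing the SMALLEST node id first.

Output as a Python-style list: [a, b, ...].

Old toposort: [3, 1, 5, 0, 2, 6, 7, 4]
Added edge: 4->5
Position of 4 (7) > position of 5 (2). Must reorder: 4 must now come before 5.
Run Kahn's algorithm (break ties by smallest node id):
  initial in-degrees: [2, 1, 1, 0, 2, 2, 2, 1]
  ready (indeg=0): [3]
  pop 3: indeg[0]->1; indeg[1]->0; indeg[4]->1; indeg[5]->1; indeg[7]->0 | ready=[1, 7] | order so far=[3]
  pop 1: indeg[6]->1 | ready=[7] | order so far=[3, 1]
  pop 7: indeg[4]->0 | ready=[4] | order so far=[3, 1, 7]
  pop 4: indeg[5]->0 | ready=[5] | order so far=[3, 1, 7, 4]
  pop 5: indeg[0]->0; indeg[2]->0; indeg[6]->0 | ready=[0, 2, 6] | order so far=[3, 1, 7, 4, 5]
  pop 0: no out-edges | ready=[2, 6] | order so far=[3, 1, 7, 4, 5, 0]
  pop 2: no out-edges | ready=[6] | order so far=[3, 1, 7, 4, 5, 0, 2]
  pop 6: no out-edges | ready=[] | order so far=[3, 1, 7, 4, 5, 0, 2, 6]
  Result: [3, 1, 7, 4, 5, 0, 2, 6]

Answer: [3, 1, 7, 4, 5, 0, 2, 6]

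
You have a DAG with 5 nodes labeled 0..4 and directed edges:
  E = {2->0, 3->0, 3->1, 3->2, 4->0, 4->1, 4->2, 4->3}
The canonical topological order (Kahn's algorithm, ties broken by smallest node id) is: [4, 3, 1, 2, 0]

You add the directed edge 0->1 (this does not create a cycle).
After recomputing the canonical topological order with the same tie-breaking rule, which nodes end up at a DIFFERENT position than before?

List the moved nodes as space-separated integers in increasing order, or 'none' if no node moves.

Answer: 0 1 2

Derivation:
Old toposort: [4, 3, 1, 2, 0]
Added edge 0->1
Recompute Kahn (smallest-id tiebreak):
  initial in-degrees: [3, 3, 2, 1, 0]
  ready (indeg=0): [4]
  pop 4: indeg[0]->2; indeg[1]->2; indeg[2]->1; indeg[3]->0 | ready=[3] | order so far=[4]
  pop 3: indeg[0]->1; indeg[1]->1; indeg[2]->0 | ready=[2] | order so far=[4, 3]
  pop 2: indeg[0]->0 | ready=[0] | order so far=[4, 3, 2]
  pop 0: indeg[1]->0 | ready=[1] | order so far=[4, 3, 2, 0]
  pop 1: no out-edges | ready=[] | order so far=[4, 3, 2, 0, 1]
New canonical toposort: [4, 3, 2, 0, 1]
Compare positions:
  Node 0: index 4 -> 3 (moved)
  Node 1: index 2 -> 4 (moved)
  Node 2: index 3 -> 2 (moved)
  Node 3: index 1 -> 1 (same)
  Node 4: index 0 -> 0 (same)
Nodes that changed position: 0 1 2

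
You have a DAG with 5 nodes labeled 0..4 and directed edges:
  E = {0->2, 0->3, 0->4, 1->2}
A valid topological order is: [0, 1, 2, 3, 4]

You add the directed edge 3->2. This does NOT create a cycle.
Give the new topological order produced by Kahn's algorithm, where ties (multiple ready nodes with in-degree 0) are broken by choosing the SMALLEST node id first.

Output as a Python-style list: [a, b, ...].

Answer: [0, 1, 3, 2, 4]

Derivation:
Old toposort: [0, 1, 2, 3, 4]
Added edge: 3->2
Position of 3 (3) > position of 2 (2). Must reorder: 3 must now come before 2.
Run Kahn's algorithm (break ties by smallest node id):
  initial in-degrees: [0, 0, 3, 1, 1]
  ready (indeg=0): [0, 1]
  pop 0: indeg[2]->2; indeg[3]->0; indeg[4]->0 | ready=[1, 3, 4] | order so far=[0]
  pop 1: indeg[2]->1 | ready=[3, 4] | order so far=[0, 1]
  pop 3: indeg[2]->0 | ready=[2, 4] | order so far=[0, 1, 3]
  pop 2: no out-edges | ready=[4] | order so far=[0, 1, 3, 2]
  pop 4: no out-edges | ready=[] | order so far=[0, 1, 3, 2, 4]
  Result: [0, 1, 3, 2, 4]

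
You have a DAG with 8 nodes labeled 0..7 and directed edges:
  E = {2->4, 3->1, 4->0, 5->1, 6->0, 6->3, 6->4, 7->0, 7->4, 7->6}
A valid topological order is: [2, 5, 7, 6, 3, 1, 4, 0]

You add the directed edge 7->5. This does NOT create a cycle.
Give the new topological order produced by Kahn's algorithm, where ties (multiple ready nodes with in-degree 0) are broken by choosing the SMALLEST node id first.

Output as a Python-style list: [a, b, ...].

Old toposort: [2, 5, 7, 6, 3, 1, 4, 0]
Added edge: 7->5
Position of 7 (2) > position of 5 (1). Must reorder: 7 must now come before 5.
Run Kahn's algorithm (break ties by smallest node id):
  initial in-degrees: [3, 2, 0, 1, 3, 1, 1, 0]
  ready (indeg=0): [2, 7]
  pop 2: indeg[4]->2 | ready=[7] | order so far=[2]
  pop 7: indeg[0]->2; indeg[4]->1; indeg[5]->0; indeg[6]->0 | ready=[5, 6] | order so far=[2, 7]
  pop 5: indeg[1]->1 | ready=[6] | order so far=[2, 7, 5]
  pop 6: indeg[0]->1; indeg[3]->0; indeg[4]->0 | ready=[3, 4] | order so far=[2, 7, 5, 6]
  pop 3: indeg[1]->0 | ready=[1, 4] | order so far=[2, 7, 5, 6, 3]
  pop 1: no out-edges | ready=[4] | order so far=[2, 7, 5, 6, 3, 1]
  pop 4: indeg[0]->0 | ready=[0] | order so far=[2, 7, 5, 6, 3, 1, 4]
  pop 0: no out-edges | ready=[] | order so far=[2, 7, 5, 6, 3, 1, 4, 0]
  Result: [2, 7, 5, 6, 3, 1, 4, 0]

Answer: [2, 7, 5, 6, 3, 1, 4, 0]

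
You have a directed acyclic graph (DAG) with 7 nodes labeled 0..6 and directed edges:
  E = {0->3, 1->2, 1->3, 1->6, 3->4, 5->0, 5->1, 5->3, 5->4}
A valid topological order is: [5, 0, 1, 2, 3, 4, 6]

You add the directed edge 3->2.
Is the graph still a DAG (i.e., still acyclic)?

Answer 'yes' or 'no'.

Given toposort: [5, 0, 1, 2, 3, 4, 6]
Position of 3: index 4; position of 2: index 3
New edge 3->2: backward (u after v in old order)
Backward edge: old toposort is now invalid. Check if this creates a cycle.
Does 2 already reach 3? Reachable from 2: [2]. NO -> still a DAG (reorder needed).
Still a DAG? yes

Answer: yes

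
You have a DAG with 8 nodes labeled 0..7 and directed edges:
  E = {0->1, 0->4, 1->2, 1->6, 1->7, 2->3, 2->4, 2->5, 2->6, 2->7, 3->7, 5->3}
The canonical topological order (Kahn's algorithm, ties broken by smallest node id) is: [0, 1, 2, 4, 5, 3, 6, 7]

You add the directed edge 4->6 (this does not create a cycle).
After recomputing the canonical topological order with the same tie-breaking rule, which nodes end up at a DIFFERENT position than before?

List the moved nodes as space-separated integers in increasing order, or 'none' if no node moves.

Old toposort: [0, 1, 2, 4, 5, 3, 6, 7]
Added edge 4->6
Recompute Kahn (smallest-id tiebreak):
  initial in-degrees: [0, 1, 1, 2, 2, 1, 3, 3]
  ready (indeg=0): [0]
  pop 0: indeg[1]->0; indeg[4]->1 | ready=[1] | order so far=[0]
  pop 1: indeg[2]->0; indeg[6]->2; indeg[7]->2 | ready=[2] | order so far=[0, 1]
  pop 2: indeg[3]->1; indeg[4]->0; indeg[5]->0; indeg[6]->1; indeg[7]->1 | ready=[4, 5] | order so far=[0, 1, 2]
  pop 4: indeg[6]->0 | ready=[5, 6] | order so far=[0, 1, 2, 4]
  pop 5: indeg[3]->0 | ready=[3, 6] | order so far=[0, 1, 2, 4, 5]
  pop 3: indeg[7]->0 | ready=[6, 7] | order so far=[0, 1, 2, 4, 5, 3]
  pop 6: no out-edges | ready=[7] | order so far=[0, 1, 2, 4, 5, 3, 6]
  pop 7: no out-edges | ready=[] | order so far=[0, 1, 2, 4, 5, 3, 6, 7]
New canonical toposort: [0, 1, 2, 4, 5, 3, 6, 7]
Compare positions:
  Node 0: index 0 -> 0 (same)
  Node 1: index 1 -> 1 (same)
  Node 2: index 2 -> 2 (same)
  Node 3: index 5 -> 5 (same)
  Node 4: index 3 -> 3 (same)
  Node 5: index 4 -> 4 (same)
  Node 6: index 6 -> 6 (same)
  Node 7: index 7 -> 7 (same)
Nodes that changed position: none

Answer: none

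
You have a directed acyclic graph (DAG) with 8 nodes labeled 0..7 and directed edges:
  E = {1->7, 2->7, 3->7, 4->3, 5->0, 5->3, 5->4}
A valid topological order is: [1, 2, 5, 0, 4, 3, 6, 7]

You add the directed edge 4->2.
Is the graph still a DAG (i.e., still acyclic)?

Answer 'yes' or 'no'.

Given toposort: [1, 2, 5, 0, 4, 3, 6, 7]
Position of 4: index 4; position of 2: index 1
New edge 4->2: backward (u after v in old order)
Backward edge: old toposort is now invalid. Check if this creates a cycle.
Does 2 already reach 4? Reachable from 2: [2, 7]. NO -> still a DAG (reorder needed).
Still a DAG? yes

Answer: yes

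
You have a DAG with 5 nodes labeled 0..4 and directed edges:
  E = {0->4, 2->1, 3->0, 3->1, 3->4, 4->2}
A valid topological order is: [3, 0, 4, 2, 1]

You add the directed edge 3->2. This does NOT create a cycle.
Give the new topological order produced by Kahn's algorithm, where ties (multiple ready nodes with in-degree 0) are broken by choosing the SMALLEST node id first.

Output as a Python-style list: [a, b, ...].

Answer: [3, 0, 4, 2, 1]

Derivation:
Old toposort: [3, 0, 4, 2, 1]
Added edge: 3->2
Position of 3 (0) < position of 2 (3). Old order still valid.
Run Kahn's algorithm (break ties by smallest node id):
  initial in-degrees: [1, 2, 2, 0, 2]
  ready (indeg=0): [3]
  pop 3: indeg[0]->0; indeg[1]->1; indeg[2]->1; indeg[4]->1 | ready=[0] | order so far=[3]
  pop 0: indeg[4]->0 | ready=[4] | order so far=[3, 0]
  pop 4: indeg[2]->0 | ready=[2] | order so far=[3, 0, 4]
  pop 2: indeg[1]->0 | ready=[1] | order so far=[3, 0, 4, 2]
  pop 1: no out-edges | ready=[] | order so far=[3, 0, 4, 2, 1]
  Result: [3, 0, 4, 2, 1]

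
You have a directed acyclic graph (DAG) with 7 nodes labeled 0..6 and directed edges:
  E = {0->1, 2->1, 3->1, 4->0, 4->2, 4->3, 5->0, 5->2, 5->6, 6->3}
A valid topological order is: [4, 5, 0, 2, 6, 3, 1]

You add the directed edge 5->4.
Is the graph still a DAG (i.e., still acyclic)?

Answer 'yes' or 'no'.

Given toposort: [4, 5, 0, 2, 6, 3, 1]
Position of 5: index 1; position of 4: index 0
New edge 5->4: backward (u after v in old order)
Backward edge: old toposort is now invalid. Check if this creates a cycle.
Does 4 already reach 5? Reachable from 4: [0, 1, 2, 3, 4]. NO -> still a DAG (reorder needed).
Still a DAG? yes

Answer: yes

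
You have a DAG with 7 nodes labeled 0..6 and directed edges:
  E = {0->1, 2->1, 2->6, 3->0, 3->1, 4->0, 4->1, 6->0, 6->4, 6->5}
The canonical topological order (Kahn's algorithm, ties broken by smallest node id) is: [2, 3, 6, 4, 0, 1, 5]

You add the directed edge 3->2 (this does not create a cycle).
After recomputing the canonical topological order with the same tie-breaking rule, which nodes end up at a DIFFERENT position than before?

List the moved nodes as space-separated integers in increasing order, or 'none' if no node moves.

Old toposort: [2, 3, 6, 4, 0, 1, 5]
Added edge 3->2
Recompute Kahn (smallest-id tiebreak):
  initial in-degrees: [3, 4, 1, 0, 1, 1, 1]
  ready (indeg=0): [3]
  pop 3: indeg[0]->2; indeg[1]->3; indeg[2]->0 | ready=[2] | order so far=[3]
  pop 2: indeg[1]->2; indeg[6]->0 | ready=[6] | order so far=[3, 2]
  pop 6: indeg[0]->1; indeg[4]->0; indeg[5]->0 | ready=[4, 5] | order so far=[3, 2, 6]
  pop 4: indeg[0]->0; indeg[1]->1 | ready=[0, 5] | order so far=[3, 2, 6, 4]
  pop 0: indeg[1]->0 | ready=[1, 5] | order so far=[3, 2, 6, 4, 0]
  pop 1: no out-edges | ready=[5] | order so far=[3, 2, 6, 4, 0, 1]
  pop 5: no out-edges | ready=[] | order so far=[3, 2, 6, 4, 0, 1, 5]
New canonical toposort: [3, 2, 6, 4, 0, 1, 5]
Compare positions:
  Node 0: index 4 -> 4 (same)
  Node 1: index 5 -> 5 (same)
  Node 2: index 0 -> 1 (moved)
  Node 3: index 1 -> 0 (moved)
  Node 4: index 3 -> 3 (same)
  Node 5: index 6 -> 6 (same)
  Node 6: index 2 -> 2 (same)
Nodes that changed position: 2 3

Answer: 2 3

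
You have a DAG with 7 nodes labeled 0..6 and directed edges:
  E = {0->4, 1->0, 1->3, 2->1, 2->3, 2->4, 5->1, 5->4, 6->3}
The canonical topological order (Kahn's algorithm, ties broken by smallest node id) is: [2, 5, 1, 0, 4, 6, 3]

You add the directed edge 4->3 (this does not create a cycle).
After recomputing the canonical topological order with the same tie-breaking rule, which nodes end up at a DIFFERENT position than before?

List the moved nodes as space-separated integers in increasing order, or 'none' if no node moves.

Old toposort: [2, 5, 1, 0, 4, 6, 3]
Added edge 4->3
Recompute Kahn (smallest-id tiebreak):
  initial in-degrees: [1, 2, 0, 4, 3, 0, 0]
  ready (indeg=0): [2, 5, 6]
  pop 2: indeg[1]->1; indeg[3]->3; indeg[4]->2 | ready=[5, 6] | order so far=[2]
  pop 5: indeg[1]->0; indeg[4]->1 | ready=[1, 6] | order so far=[2, 5]
  pop 1: indeg[0]->0; indeg[3]->2 | ready=[0, 6] | order so far=[2, 5, 1]
  pop 0: indeg[4]->0 | ready=[4, 6] | order so far=[2, 5, 1, 0]
  pop 4: indeg[3]->1 | ready=[6] | order so far=[2, 5, 1, 0, 4]
  pop 6: indeg[3]->0 | ready=[3] | order so far=[2, 5, 1, 0, 4, 6]
  pop 3: no out-edges | ready=[] | order so far=[2, 5, 1, 0, 4, 6, 3]
New canonical toposort: [2, 5, 1, 0, 4, 6, 3]
Compare positions:
  Node 0: index 3 -> 3 (same)
  Node 1: index 2 -> 2 (same)
  Node 2: index 0 -> 0 (same)
  Node 3: index 6 -> 6 (same)
  Node 4: index 4 -> 4 (same)
  Node 5: index 1 -> 1 (same)
  Node 6: index 5 -> 5 (same)
Nodes that changed position: none

Answer: none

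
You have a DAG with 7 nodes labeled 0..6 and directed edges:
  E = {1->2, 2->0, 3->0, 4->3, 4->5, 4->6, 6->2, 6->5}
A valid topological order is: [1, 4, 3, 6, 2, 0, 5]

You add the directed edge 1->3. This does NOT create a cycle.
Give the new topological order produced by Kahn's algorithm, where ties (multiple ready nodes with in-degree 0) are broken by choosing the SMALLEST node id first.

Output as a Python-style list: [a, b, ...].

Old toposort: [1, 4, 3, 6, 2, 0, 5]
Added edge: 1->3
Position of 1 (0) < position of 3 (2). Old order still valid.
Run Kahn's algorithm (break ties by smallest node id):
  initial in-degrees: [2, 0, 2, 2, 0, 2, 1]
  ready (indeg=0): [1, 4]
  pop 1: indeg[2]->1; indeg[3]->1 | ready=[4] | order so far=[1]
  pop 4: indeg[3]->0; indeg[5]->1; indeg[6]->0 | ready=[3, 6] | order so far=[1, 4]
  pop 3: indeg[0]->1 | ready=[6] | order so far=[1, 4, 3]
  pop 6: indeg[2]->0; indeg[5]->0 | ready=[2, 5] | order so far=[1, 4, 3, 6]
  pop 2: indeg[0]->0 | ready=[0, 5] | order so far=[1, 4, 3, 6, 2]
  pop 0: no out-edges | ready=[5] | order so far=[1, 4, 3, 6, 2, 0]
  pop 5: no out-edges | ready=[] | order so far=[1, 4, 3, 6, 2, 0, 5]
  Result: [1, 4, 3, 6, 2, 0, 5]

Answer: [1, 4, 3, 6, 2, 0, 5]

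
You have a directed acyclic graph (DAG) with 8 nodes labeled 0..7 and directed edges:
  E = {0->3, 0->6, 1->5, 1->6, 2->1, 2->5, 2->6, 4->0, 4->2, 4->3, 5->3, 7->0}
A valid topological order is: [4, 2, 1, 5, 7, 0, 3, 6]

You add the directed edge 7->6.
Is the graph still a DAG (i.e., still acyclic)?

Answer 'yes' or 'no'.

Answer: yes

Derivation:
Given toposort: [4, 2, 1, 5, 7, 0, 3, 6]
Position of 7: index 4; position of 6: index 7
New edge 7->6: forward
Forward edge: respects the existing order. Still a DAG, same toposort still valid.
Still a DAG? yes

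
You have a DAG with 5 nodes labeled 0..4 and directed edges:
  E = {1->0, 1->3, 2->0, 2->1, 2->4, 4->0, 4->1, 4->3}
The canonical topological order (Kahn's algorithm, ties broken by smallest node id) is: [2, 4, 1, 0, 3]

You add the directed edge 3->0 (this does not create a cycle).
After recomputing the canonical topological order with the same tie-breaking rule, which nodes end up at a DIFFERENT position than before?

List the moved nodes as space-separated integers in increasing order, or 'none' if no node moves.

Old toposort: [2, 4, 1, 0, 3]
Added edge 3->0
Recompute Kahn (smallest-id tiebreak):
  initial in-degrees: [4, 2, 0, 2, 1]
  ready (indeg=0): [2]
  pop 2: indeg[0]->3; indeg[1]->1; indeg[4]->0 | ready=[4] | order so far=[2]
  pop 4: indeg[0]->2; indeg[1]->0; indeg[3]->1 | ready=[1] | order so far=[2, 4]
  pop 1: indeg[0]->1; indeg[3]->0 | ready=[3] | order so far=[2, 4, 1]
  pop 3: indeg[0]->0 | ready=[0] | order so far=[2, 4, 1, 3]
  pop 0: no out-edges | ready=[] | order so far=[2, 4, 1, 3, 0]
New canonical toposort: [2, 4, 1, 3, 0]
Compare positions:
  Node 0: index 3 -> 4 (moved)
  Node 1: index 2 -> 2 (same)
  Node 2: index 0 -> 0 (same)
  Node 3: index 4 -> 3 (moved)
  Node 4: index 1 -> 1 (same)
Nodes that changed position: 0 3

Answer: 0 3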